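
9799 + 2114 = 11913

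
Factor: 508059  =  3^3 *31^1 * 607^1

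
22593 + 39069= 61662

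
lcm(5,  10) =10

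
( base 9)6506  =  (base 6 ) 34053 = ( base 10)4785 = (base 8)11261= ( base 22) 9JB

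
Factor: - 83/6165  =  -3^ (  -  2)*5^( - 1)*83^1*137^(  -  1)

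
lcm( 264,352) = 1056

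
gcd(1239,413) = 413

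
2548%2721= 2548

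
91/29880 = 91/29880 = 0.00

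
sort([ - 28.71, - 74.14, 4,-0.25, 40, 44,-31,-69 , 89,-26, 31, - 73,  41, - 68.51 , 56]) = [  -  74.14, - 73 ,- 69, -68.51,- 31,-28.71,  -  26,  -  0.25, 4, 31, 40, 41, 44,56, 89]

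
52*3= 156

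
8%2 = 0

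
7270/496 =3635/248= 14.66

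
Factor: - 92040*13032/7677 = -133273920/853 = - 2^6*3^1*5^1*13^1*59^1 * 181^1  *  853^(-1 ) 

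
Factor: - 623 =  - 7^1 * 89^1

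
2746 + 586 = 3332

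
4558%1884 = 790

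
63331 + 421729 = 485060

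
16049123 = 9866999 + 6182124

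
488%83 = 73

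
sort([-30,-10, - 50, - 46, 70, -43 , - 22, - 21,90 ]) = [ - 50,  -  46, - 43,-30, - 22,-21, - 10,70,90 ]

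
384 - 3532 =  - 3148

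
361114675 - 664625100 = -303510425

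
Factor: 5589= 3^5*23^1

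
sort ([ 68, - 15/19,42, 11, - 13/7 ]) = [ - 13/7, - 15/19 , 11,42,68] 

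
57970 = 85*682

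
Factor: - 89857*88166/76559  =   - 2^1*7^( - 1 )*13^1*59^1 * 1523^1*3391^1 * 10937^( - 1) = - 7922332262/76559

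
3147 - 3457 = -310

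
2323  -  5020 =-2697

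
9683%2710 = 1553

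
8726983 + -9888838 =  - 1161855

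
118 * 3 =354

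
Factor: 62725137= 3^1*19^1 * 1100441^1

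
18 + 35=53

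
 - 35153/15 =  - 35153/15  =  -2343.53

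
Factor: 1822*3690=2^2*3^2*  5^1*41^1*911^1  =  6723180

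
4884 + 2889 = 7773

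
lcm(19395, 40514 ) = 1823130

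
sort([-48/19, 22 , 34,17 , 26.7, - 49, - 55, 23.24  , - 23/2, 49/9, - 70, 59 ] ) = [ - 70,  -  55,-49,-23/2,  -  48/19,49/9,17,22,23.24,26.7,34  ,  59] 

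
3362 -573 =2789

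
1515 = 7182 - 5667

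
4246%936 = 502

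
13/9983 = 13/9983=0.00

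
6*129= 774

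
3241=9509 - 6268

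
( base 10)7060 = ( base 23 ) D7M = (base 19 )10AB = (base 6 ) 52404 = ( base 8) 15624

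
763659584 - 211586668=552072916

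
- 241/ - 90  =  2+61/90 = 2.68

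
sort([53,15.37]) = [ 15.37,53]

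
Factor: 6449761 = 6449761^1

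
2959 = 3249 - 290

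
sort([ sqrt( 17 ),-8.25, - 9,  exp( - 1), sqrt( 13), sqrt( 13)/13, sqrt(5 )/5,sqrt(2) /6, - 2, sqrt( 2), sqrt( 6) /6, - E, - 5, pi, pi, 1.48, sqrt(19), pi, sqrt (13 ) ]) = [ -9, - 8.25, - 5 , - E,-2, sqrt( 2 ) /6, sqrt( 13) /13,exp(- 1 ), sqrt( 6) /6, sqrt (5 )/5, sqrt( 2),1.48,pi, pi,  pi, sqrt( 13),sqrt( 13 )  ,  sqrt( 17 ), sqrt( 19 )]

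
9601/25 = 384 + 1/25 = 384.04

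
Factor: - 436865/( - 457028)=65/68 =2^( - 2)*5^1*13^1*17^ ( - 1)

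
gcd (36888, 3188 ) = 4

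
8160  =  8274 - 114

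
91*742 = 67522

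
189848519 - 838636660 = - 648788141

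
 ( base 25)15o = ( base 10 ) 774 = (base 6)3330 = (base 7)2154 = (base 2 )1100000110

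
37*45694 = 1690678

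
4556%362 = 212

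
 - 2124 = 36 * ( - 59)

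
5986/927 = 5986/927  =  6.46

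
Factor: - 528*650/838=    - 2^4*3^1*5^2* 11^1*  13^1*419^(-1 )=- 171600/419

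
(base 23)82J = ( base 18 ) D4D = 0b1000011001001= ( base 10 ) 4297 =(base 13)1C57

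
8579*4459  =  38253761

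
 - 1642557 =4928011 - 6570568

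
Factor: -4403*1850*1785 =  - 14539806750 =- 2^1*3^1*5^3* 7^2*17^2*37^2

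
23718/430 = 11859/215 = 55.16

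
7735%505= 160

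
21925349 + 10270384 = 32195733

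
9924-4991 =4933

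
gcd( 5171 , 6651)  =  1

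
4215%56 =15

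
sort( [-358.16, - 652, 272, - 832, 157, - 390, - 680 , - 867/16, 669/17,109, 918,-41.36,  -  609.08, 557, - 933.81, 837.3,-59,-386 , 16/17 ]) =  [ - 933.81, -832, - 680, - 652,  -  609.08,-390, - 386,- 358.16,  -  59, - 867/16, - 41.36 , 16/17, 669/17, 109,157, 272, 557,837.3, 918] 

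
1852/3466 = 926/1733 = 0.53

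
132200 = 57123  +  75077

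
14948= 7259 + 7689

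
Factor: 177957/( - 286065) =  - 3^1*5^(-1)*13^2*163^( - 1) = - 507/815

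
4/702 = 2/351 = 0.01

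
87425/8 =87425/8 = 10928.12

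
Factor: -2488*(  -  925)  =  2301400 = 2^3*5^2  *  37^1*311^1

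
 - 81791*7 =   -  572537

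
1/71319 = 1/71319 = 0.00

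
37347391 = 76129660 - 38782269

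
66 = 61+5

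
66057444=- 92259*(-716 )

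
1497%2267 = 1497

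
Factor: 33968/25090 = 2^3*5^ ( - 1)*11^1*13^( - 1) = 88/65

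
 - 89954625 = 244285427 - 334240052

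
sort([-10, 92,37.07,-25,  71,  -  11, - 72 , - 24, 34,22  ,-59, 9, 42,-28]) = [ - 72, - 59 ,-28,-25, - 24,-11,-10,9 , 22,34,  37.07,42, 71, 92]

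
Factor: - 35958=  - 2^1*3^1*13^1*461^1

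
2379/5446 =2379/5446=0.44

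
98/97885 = 98/97885 = 0.00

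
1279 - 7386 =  - 6107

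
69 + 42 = 111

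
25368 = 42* 604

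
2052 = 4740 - 2688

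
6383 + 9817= 16200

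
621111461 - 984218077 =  - 363106616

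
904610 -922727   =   - 18117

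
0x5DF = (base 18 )4b9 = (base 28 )1pj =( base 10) 1503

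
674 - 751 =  - 77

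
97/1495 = 97/1495 = 0.06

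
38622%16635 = 5352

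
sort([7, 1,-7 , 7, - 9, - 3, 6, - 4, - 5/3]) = [ - 9 , -7, - 4, - 3, - 5/3, 1, 6, 7,  7 ]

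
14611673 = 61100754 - 46489081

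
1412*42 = 59304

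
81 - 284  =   - 203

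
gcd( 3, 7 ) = 1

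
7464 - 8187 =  -723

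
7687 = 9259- 1572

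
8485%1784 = 1349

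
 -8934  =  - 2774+  -  6160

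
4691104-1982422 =2708682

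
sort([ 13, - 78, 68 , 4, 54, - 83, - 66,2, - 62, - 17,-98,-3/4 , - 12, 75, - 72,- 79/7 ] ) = [ - 98, - 83, - 78, - 72,- 66, - 62, - 17,- 12  , - 79/7 , - 3/4, 2,4,13,  54, 68, 75]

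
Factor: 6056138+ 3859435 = 9915573 = 3^1*17^1*199^1*977^1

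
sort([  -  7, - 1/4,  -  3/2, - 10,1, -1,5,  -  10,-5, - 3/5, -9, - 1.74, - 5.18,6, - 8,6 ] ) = [-10, - 10, - 9,  -  8, - 7,  -  5.18,  -  5,  -  1.74, - 3/2, - 1, - 3/5, -1/4, 1,5 , 6,6 ] 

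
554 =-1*( - 554)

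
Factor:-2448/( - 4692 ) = 2^2*3^1  *23^(-1)  =  12/23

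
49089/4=49089/4 = 12272.25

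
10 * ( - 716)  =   - 7160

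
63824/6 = 31912/3=10637.33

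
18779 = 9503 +9276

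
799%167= 131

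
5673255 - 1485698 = 4187557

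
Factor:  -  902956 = - 2^2*19^1*109^2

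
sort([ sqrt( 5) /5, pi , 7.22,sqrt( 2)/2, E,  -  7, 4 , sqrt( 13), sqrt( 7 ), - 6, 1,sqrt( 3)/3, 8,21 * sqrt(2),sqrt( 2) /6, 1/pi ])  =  [-7, - 6, sqrt( 2 ) /6,1/pi,sqrt(5)/5, sqrt( 3)/3, sqrt( 2) /2, 1, sqrt ( 7),E, pi,sqrt( 13), 4,7.22, 8 , 21*sqrt(2 ) ] 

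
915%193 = 143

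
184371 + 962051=1146422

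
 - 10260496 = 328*( - 31282 )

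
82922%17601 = 12518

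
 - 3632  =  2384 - 6016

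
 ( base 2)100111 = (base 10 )39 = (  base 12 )33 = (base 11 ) 36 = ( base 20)1j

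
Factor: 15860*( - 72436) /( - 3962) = 2^3 * 5^1*13^2 *61^1*199^1*283^ (-1) = 82059640/283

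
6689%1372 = 1201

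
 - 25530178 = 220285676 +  - 245815854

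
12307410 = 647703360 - 635395950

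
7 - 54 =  - 47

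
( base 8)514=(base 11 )282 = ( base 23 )ea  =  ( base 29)bd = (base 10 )332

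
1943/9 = 1943/9 = 215.89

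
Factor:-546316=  - 2^2*61^1 * 2239^1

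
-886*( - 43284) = 38349624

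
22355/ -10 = -4471/2 = - 2235.50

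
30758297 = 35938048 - 5179751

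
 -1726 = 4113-5839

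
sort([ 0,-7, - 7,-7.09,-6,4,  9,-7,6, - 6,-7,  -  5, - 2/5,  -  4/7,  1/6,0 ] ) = [ - 7.09, -7, - 7,  -  7, -7, - 6, - 6, - 5, - 4/7, - 2/5,0,0,1/6, 4,  6 , 9 ] 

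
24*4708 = 112992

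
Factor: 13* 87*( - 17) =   -  19227= -  3^1 * 13^1 *17^1*29^1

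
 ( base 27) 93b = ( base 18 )129B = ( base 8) 14775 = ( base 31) 6SJ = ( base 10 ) 6653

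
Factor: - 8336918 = -2^1*4168459^1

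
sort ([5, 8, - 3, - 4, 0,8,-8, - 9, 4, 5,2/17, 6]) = [ - 9, - 8, - 4,-3, 0, 2/17, 4, 5,5,6, 8,8]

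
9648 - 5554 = 4094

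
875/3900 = 35/156 =0.22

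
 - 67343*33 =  - 2222319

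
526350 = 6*87725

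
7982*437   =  3488134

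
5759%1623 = 890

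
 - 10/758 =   -  1+374/379 =- 0.01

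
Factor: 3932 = 2^2*983^1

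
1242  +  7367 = 8609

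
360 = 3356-2996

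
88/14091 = 8/1281 = 0.01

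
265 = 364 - 99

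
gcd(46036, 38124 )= 4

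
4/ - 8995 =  - 1 + 8991/8995 = - 0.00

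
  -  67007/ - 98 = 683  +  73/98 = 683.74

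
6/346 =3/173=0.02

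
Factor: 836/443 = 2^2*11^1*19^1*443^ ( - 1) 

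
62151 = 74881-12730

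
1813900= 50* 36278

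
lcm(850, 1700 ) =1700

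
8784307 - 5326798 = 3457509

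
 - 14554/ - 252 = 7277/126= 57.75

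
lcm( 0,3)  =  0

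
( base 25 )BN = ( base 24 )CA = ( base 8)452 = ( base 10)298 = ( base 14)174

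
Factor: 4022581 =4022581^1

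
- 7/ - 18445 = 1/2635 = 0.00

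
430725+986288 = 1417013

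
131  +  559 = 690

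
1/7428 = 1/7428 = 0.00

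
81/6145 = 81/6145 = 0.01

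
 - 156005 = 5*( - 31201 ) 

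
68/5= 13+3/5 = 13.60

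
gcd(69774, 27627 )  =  3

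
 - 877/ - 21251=877/21251 = 0.04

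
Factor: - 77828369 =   -  77828369^1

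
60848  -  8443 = 52405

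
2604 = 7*372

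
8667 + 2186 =10853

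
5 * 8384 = 41920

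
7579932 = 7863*964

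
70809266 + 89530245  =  160339511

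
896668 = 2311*388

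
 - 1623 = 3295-4918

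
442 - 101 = 341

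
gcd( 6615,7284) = 3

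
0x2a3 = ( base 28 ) O3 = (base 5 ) 10200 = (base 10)675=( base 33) KF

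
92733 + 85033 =177766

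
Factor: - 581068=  - 2^2*145267^1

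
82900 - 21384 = 61516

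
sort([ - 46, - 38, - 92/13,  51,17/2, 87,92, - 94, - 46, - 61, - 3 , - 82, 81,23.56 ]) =[ - 94, - 82, - 61, - 46,-46, - 38, - 92/13, - 3,17/2, 23.56,51,81,87,92 ]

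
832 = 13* 64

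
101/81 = 1 + 20/81 = 1.25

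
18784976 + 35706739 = 54491715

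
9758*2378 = 23204524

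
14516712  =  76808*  189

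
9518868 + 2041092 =11559960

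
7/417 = 7/417 = 0.02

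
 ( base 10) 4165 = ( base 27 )5J7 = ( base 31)4ab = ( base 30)4ip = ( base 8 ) 10105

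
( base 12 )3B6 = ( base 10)570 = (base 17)1G9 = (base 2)1000111010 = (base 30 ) j0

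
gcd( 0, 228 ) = 228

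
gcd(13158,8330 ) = 34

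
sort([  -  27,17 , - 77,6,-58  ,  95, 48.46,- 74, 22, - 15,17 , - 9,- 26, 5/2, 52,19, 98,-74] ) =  [ - 77, - 74, - 74,  -  58, - 27 , - 26, - 15,  -  9,  5/2, 6,17, 17 , 19, 22,  48.46, 52,95,98 ] 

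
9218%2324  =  2246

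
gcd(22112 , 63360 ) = 32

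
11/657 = 11/657 = 0.02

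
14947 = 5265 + 9682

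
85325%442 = 19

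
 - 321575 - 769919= - 1091494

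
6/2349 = 2/783 =0.00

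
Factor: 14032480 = 2^5*  5^1 * 7^1 * 11^1*  17^1 * 67^1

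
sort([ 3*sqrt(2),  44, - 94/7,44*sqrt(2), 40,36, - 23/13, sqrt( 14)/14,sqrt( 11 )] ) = [ -94/7,-23/13, sqrt( 14 )/14, sqrt( 11), 3*sqrt( 2) , 36,  40,  44,  44*sqrt(2)]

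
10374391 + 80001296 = 90375687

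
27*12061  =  325647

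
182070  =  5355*34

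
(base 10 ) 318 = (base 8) 476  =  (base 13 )1b6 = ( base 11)26A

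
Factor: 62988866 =2^1*83^1 * 379451^1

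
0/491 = 0 = 0.00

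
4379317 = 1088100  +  3291217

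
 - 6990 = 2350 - 9340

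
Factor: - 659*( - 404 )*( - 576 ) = -2^8*3^2*101^1 *659^1 = - 153351936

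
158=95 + 63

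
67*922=61774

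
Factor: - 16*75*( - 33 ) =2^4*3^2 *5^2*11^1 =39600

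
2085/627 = 3 + 68/209 = 3.33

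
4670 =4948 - 278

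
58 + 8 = 66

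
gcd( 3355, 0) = 3355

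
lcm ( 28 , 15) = 420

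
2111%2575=2111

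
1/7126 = 1/7126 = 0.00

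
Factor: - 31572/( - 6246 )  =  2^1 * 347^( - 1 )*877^1 = 1754/347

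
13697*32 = 438304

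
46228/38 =1216 + 10/19 = 1216.53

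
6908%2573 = 1762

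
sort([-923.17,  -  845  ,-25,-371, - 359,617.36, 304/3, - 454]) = [ - 923.17, - 845, - 454,  -  371,  -  359 ,-25, 304/3,  617.36 ] 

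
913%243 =184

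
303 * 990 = 299970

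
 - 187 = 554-741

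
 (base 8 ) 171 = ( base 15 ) 81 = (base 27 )4d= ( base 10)121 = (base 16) 79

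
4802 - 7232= - 2430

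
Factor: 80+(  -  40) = 2^3*5^1= 40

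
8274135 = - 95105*( - 87)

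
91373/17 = 5374+ 15/17 = 5374.88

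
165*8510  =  1404150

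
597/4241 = 597/4241 = 0.14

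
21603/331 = 21603/331 = 65.27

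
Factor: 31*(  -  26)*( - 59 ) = 47554 =2^1*13^1*31^1*59^1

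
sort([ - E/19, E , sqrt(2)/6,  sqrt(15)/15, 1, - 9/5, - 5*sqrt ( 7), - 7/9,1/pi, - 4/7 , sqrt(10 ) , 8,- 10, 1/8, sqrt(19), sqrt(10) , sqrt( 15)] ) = [ - 5*sqrt(7 ), - 10,  -  9/5, - 7/9, - 4/7,- E/19, 1/8, sqrt (2)/6,  sqrt( 15)/15, 1/pi , 1  ,  E,sqrt(  10 ) , sqrt( 10) , sqrt( 15) , sqrt(19) , 8]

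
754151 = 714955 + 39196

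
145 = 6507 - 6362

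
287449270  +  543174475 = 830623745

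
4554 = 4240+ 314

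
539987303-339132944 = 200854359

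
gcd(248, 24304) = 248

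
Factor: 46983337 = 239^1*196583^1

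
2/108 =1/54 = 0.02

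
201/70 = 2 + 61/70 = 2.87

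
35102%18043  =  17059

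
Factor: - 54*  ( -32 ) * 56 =2^9*3^3*7^1 = 96768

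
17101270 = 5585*3062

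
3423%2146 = 1277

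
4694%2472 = 2222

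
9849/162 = 3283/54   =  60.80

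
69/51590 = 69/51590= 0.00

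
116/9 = 12 + 8/9  =  12.89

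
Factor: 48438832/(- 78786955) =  - 3726064/6060535 = - 2^4 *5^( - 1) * 13^( - 1 )*179^1*1301^1 * 93239^ ( - 1 ) 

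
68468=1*68468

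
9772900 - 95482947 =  - 85710047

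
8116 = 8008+108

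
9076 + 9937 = 19013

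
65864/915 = 71 + 899/915=71.98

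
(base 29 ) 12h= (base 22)1JE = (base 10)916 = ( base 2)1110010100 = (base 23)1GJ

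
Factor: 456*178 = 2^4 *3^1*19^1* 89^1=81168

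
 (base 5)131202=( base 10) 5177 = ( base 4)1100321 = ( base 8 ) 12071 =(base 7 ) 21044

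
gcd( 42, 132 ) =6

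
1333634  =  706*1889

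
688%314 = 60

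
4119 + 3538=7657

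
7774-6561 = 1213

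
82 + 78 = 160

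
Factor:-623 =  - 7^1*89^1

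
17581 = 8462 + 9119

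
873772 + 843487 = 1717259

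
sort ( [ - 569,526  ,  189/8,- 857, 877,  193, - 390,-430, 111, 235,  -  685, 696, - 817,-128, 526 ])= [  -  857, - 817, - 685, - 569,  -  430, - 390, - 128, 189/8, 111, 193,235,526, 526,696, 877 ]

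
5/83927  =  5/83927= 0.00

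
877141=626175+250966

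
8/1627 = 8/1627 = 0.00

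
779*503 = 391837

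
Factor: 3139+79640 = 82779 = 3^1*41^1*673^1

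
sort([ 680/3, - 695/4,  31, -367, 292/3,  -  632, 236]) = [ - 632,-367, - 695/4,31 , 292/3,680/3,236 ] 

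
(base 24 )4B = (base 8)153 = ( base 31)3E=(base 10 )107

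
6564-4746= 1818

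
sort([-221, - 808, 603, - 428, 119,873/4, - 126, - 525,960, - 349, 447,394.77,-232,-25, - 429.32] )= [ - 808, - 525, - 429.32, - 428, - 349,-232, - 221, - 126, - 25 , 119, 873/4,  394.77 , 447,603,960]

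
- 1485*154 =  - 228690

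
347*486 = 168642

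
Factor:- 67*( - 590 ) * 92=2^3*5^1 * 23^1*59^1*67^1 = 3636760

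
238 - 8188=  - 7950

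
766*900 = 689400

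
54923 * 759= 41686557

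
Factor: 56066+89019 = 145085 = 5^1*29017^1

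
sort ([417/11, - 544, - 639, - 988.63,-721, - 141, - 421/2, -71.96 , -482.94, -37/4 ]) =[-988.63, - 721, - 639, - 544, - 482.94, - 421/2, - 141, - 71.96 , - 37/4, 417/11]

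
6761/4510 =1 + 2251/4510 = 1.50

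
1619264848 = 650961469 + 968303379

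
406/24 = 16 + 11/12= 16.92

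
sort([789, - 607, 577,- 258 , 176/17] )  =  [-607, - 258, 176/17,577, 789] 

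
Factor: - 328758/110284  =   - 2^( - 1)*3^1*79^( - 1 ) * 157^1 = - 471/158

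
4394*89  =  391066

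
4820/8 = 1205/2 = 602.50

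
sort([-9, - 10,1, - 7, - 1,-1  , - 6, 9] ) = [- 10,  -  9, - 7, - 6 , - 1, - 1,  1, 9 ] 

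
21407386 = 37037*578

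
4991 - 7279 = - 2288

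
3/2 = 1+ 1/2 = 1.50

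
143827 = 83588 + 60239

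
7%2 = 1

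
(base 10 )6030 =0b1011110001110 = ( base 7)23403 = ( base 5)143110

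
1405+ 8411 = 9816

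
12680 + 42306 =54986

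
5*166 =830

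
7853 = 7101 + 752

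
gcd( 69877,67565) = 1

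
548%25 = 23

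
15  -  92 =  - 77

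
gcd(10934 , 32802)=10934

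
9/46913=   9/46913 = 0.00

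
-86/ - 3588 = 43/1794 = 0.02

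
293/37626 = 293/37626=0.01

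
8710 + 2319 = 11029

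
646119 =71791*9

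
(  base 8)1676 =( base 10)958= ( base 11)7A1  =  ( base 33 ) T1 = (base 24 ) 1FM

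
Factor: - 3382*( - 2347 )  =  7937554 = 2^1 * 19^1*89^1*2347^1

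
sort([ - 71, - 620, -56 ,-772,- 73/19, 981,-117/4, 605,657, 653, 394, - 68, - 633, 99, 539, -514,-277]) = [ - 772, - 633, - 620, - 514, - 277, - 71, - 68,  -  56, - 117/4,  -  73/19,  99, 394, 539, 605, 653, 657,981 ] 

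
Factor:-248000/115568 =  - 500/233 = - 2^2 * 5^3*233^( - 1)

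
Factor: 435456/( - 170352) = - 432/169 = - 2^4*3^3 * 13^( - 2)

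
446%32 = 30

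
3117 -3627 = - 510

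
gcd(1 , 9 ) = 1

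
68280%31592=5096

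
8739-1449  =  7290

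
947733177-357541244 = 590191933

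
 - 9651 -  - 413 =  - 9238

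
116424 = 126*924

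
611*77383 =47281013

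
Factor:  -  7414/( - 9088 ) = 3707/4544 = 2^( - 6)*11^1  *71^(-1) *337^1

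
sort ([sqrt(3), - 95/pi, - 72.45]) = [ -72.45, - 95/pi, sqrt( 3 )]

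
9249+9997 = 19246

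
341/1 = 341 = 341.00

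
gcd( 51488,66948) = 4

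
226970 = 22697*10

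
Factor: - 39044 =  - 2^2*43^1*227^1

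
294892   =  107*2756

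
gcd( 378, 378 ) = 378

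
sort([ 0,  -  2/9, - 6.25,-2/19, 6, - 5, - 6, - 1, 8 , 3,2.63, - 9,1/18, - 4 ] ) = [-9, - 6.25  , - 6, -5 ,- 4,-1, - 2/9, - 2/19, 0,1/18,2.63 , 3, 6, 8]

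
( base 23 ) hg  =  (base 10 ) 407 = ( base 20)107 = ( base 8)627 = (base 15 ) 1C2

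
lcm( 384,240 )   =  1920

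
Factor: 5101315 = 5^1 * 197^1*5179^1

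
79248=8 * 9906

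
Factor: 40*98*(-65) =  - 2^4*5^2*7^2 * 13^1 = - 254800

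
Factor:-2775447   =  - 3^2*308383^1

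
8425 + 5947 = 14372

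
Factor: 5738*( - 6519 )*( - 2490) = 93140994780  =  2^2*3^2*5^1*19^1 * 41^1*53^1*83^1* 151^1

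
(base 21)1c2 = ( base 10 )695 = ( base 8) 1267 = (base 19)1hb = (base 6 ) 3115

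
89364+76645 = 166009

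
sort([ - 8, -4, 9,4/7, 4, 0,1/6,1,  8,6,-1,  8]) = [ - 8 , - 4,-1,  0,1/6, 4/7,1, 4,6, 8, 8,9] 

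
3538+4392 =7930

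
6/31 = 6/31= 0.19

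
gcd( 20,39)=1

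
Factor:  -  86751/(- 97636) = 2^(- 2)*3^6  *11^(-1 )*17^1*317^( - 1) = 12393/13948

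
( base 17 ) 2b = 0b101101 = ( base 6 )113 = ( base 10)45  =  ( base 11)41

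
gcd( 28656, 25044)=12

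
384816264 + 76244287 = 461060551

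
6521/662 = 6521/662=9.85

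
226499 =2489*91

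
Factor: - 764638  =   - 2^1*7^1 * 54617^1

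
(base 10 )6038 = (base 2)1011110010110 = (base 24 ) abe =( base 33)5HW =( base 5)143123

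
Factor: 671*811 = 544181= 11^1*61^1*811^1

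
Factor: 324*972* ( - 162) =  - 2^5*3^13 = - 51018336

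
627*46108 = 28909716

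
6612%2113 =273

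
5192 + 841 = 6033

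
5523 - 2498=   3025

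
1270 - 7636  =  - 6366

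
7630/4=1907 + 1/2  =  1907.50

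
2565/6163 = 2565/6163 =0.42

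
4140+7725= 11865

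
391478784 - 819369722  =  -427890938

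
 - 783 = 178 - 961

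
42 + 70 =112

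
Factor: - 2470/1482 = -3^( - 1)*5^1 = - 5/3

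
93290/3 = 31096 + 2/3 = 31096.67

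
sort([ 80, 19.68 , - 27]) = [ - 27, 19.68,80] 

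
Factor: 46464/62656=2^1*3^1*11^1*89^( - 1 ) = 66/89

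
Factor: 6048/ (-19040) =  - 27/85 = -3^3 * 5^( - 1)*17^( - 1 )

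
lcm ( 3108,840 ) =31080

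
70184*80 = 5614720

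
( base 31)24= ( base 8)102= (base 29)28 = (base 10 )66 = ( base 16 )42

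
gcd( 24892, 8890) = 1778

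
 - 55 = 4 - 59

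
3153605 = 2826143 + 327462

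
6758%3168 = 422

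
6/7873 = 6/7873 =0.00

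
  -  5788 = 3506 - 9294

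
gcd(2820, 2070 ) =30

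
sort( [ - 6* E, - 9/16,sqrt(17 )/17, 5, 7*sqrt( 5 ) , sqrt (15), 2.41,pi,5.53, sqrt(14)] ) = [ - 6*E, - 9/16 , sqrt(17 )/17, 2.41, pi,sqrt ( 14),sqrt(15 ), 5, 5.53,7*sqrt( 5 ) ] 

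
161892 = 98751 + 63141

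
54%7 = 5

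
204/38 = 102/19 = 5.37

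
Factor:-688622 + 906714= 218092 = 2^2*7^1*7789^1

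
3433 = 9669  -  6236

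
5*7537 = 37685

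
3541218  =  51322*69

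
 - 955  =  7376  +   - 8331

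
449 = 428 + 21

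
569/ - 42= - 569/42 = -  13.55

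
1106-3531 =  - 2425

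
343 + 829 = 1172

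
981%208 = 149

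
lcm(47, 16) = 752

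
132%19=18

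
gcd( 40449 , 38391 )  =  3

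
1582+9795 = 11377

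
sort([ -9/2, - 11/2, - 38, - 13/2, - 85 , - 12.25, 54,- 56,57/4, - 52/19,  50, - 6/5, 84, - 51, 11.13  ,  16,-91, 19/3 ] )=[ - 91, - 85 , - 56, - 51,  -  38, - 12.25,-13/2,- 11/2, - 9/2, - 52/19, - 6/5, 19/3 , 11.13, 57/4, 16,50,54 , 84 ] 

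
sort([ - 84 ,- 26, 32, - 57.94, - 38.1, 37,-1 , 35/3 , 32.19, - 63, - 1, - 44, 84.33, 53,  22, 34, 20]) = [  -  84, - 63,  -  57.94, - 44, - 38.1, - 26,- 1, - 1, 35/3,20,22, 32, 32.19, 34, 37,53 , 84.33 ]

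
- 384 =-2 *192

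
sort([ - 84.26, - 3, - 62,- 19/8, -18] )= [ - 84.26,-62, - 18, - 3 , - 19/8 ] 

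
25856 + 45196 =71052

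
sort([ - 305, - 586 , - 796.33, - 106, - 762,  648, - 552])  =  [ - 796.33, - 762, -586,  -  552, - 305, - 106,648]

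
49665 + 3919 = 53584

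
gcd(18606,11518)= 886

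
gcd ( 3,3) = 3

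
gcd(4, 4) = 4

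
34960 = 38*920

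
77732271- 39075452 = 38656819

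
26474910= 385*68766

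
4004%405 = 359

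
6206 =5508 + 698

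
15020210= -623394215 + 638414425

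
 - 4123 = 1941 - 6064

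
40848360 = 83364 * 490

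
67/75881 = 67/75881 = 0.00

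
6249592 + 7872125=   14121717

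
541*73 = 39493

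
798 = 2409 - 1611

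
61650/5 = 12330 =12330.00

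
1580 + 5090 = 6670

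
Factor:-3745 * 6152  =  -2^3*5^1*7^1*107^1*769^1=- 23039240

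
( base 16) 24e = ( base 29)ka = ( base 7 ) 1502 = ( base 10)590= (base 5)4330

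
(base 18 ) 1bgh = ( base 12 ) 5745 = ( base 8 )22745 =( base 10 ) 9701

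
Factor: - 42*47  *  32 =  - 63168 = - 2^6*3^1*7^1* 47^1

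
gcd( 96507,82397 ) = 1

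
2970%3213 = 2970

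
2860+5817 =8677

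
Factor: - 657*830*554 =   -  2^2 * 3^2*5^1*73^1*83^1 * 277^1 = - 302101740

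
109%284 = 109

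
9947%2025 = 1847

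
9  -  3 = 6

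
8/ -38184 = -1/4773 =- 0.00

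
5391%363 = 309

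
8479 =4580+3899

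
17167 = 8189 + 8978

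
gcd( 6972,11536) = 28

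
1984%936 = 112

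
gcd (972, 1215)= 243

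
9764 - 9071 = 693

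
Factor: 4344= 2^3 * 3^1*181^1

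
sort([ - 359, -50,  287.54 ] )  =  [ - 359, - 50,287.54 ]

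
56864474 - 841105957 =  - 784241483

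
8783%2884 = 131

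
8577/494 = 8577/494  =  17.36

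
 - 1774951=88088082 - 89863033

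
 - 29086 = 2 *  ( - 14543)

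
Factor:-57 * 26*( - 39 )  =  2^1*3^2*13^2*19^1 = 57798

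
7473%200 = 73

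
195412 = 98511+96901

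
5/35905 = 1/7181 = 0.00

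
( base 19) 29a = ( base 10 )903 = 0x387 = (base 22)1J1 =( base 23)1g6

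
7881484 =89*88556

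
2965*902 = 2674430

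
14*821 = 11494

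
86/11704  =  43/5852 =0.01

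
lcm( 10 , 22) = 110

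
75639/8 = 9454 + 7/8 = 9454.88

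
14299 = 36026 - 21727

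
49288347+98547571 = 147835918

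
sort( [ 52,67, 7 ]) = [ 7,52  ,  67 ]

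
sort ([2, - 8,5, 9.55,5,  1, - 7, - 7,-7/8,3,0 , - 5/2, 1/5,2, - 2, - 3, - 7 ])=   [  -  8, - 7, - 7, - 7, - 3,-5/2, - 2, - 7/8,0,1/5, 1, 2, 2, 3, 5, 5, 9.55]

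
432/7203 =144/2401 = 0.06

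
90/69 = 30/23 = 1.30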